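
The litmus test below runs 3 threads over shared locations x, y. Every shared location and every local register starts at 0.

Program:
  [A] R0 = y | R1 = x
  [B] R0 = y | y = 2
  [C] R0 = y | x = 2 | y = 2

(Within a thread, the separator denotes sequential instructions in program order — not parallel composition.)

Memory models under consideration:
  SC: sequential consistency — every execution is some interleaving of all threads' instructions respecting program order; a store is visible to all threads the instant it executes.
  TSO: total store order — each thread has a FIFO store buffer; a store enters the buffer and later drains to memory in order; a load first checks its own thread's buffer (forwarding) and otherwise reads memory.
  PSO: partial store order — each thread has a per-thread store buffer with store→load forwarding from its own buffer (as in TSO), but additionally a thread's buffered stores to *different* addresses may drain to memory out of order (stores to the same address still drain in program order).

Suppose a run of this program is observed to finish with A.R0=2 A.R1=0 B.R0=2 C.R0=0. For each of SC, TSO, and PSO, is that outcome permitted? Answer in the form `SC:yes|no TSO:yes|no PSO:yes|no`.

outcome vector order: (A.R0,A.R1,B.R0,C.R0)
under SC → 0000; 0002; 0020; 0200; 0202; 0220; 2000; 2002; 2200; 2202; 2220
under TSO → 0000; 0002; 0020; 0200; 0202; 0220; 2000; 2002; 2200; 2202; 2220
under PSO → 0000; 0002; 0020; 0200; 0202; 0220; 2000; 2002; 2020; 2200; 2202; 2220
target 2020 ∈ {PSO}

SC:no TSO:no PSO:yes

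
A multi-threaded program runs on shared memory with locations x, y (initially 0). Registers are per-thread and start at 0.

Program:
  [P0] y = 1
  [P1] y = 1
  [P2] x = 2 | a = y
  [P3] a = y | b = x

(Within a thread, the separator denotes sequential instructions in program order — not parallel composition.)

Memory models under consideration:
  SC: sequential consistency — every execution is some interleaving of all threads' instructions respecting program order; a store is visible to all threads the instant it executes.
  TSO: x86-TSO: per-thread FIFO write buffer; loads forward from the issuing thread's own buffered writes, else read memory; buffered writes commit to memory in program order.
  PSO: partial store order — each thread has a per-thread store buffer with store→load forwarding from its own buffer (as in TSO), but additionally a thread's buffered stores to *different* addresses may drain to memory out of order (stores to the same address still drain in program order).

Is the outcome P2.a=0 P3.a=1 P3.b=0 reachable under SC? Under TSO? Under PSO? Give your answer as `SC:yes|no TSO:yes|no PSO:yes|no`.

SC:no TSO:yes PSO:yes

outcome vector order: (P2.a,P3.a,P3.b)
under SC → (0,0,0) (0,0,2) (0,1,2) (1,0,0) (1,0,2) (1,1,0) (1,1,2)
under TSO → (0,0,0) (0,0,2) (0,1,0) (0,1,2) (1,0,0) (1,0,2) (1,1,0) (1,1,2)
under PSO → (0,0,0) (0,0,2) (0,1,0) (0,1,2) (1,0,0) (1,0,2) (1,1,0) (1,1,2)
target (0,1,0) ∈ {TSO,PSO}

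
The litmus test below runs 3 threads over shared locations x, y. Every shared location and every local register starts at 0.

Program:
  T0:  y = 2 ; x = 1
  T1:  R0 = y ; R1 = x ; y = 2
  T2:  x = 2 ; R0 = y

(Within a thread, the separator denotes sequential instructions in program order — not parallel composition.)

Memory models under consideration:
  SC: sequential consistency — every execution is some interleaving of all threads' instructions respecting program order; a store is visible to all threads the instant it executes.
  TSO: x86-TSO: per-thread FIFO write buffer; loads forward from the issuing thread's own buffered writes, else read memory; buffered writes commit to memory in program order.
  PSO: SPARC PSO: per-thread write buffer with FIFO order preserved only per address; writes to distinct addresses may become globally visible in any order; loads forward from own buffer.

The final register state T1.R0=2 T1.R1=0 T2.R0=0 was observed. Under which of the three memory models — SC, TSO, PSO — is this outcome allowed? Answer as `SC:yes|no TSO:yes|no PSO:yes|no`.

outcome vector order: (T1.R0,T1.R1,T2.R0)
under SC → 0/0/0, 0/0/2, 0/1/0, 0/1/2, 0/2/0, 0/2/2, 2/0/2, 2/1/0, 2/1/2, 2/2/0, 2/2/2
under TSO → 0/0/0, 0/0/2, 0/1/0, 0/1/2, 0/2/0, 0/2/2, 2/0/0, 2/0/2, 2/1/0, 2/1/2, 2/2/0, 2/2/2
under PSO → 0/0/0, 0/0/2, 0/1/0, 0/1/2, 0/2/0, 0/2/2, 2/0/0, 2/0/2, 2/1/0, 2/1/2, 2/2/0, 2/2/2
target 2/0/0 ∈ {TSO,PSO}

SC:no TSO:yes PSO:yes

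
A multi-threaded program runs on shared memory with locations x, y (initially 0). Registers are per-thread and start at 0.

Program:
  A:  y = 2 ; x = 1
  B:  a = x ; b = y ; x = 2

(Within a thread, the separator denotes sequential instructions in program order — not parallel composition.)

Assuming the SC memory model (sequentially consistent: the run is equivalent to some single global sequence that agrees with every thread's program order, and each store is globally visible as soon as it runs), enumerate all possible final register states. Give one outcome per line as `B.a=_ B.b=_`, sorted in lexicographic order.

outcome vector order: (B.a,B.b)
|SC outcomes| = 3

B.a=0 B.b=0
B.a=0 B.b=2
B.a=1 B.b=2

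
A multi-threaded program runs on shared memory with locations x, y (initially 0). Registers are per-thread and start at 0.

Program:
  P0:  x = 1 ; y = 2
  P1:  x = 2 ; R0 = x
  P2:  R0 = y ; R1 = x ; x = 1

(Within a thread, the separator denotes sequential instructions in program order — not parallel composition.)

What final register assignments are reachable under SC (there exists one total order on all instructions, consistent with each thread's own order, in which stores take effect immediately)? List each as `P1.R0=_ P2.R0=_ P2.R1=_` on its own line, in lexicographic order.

outcome vector order: (P1.R0,P2.R0,P2.R1)
|SC outcomes| = 10

P1.R0=1 P2.R0=0 P2.R1=0
P1.R0=1 P2.R0=0 P2.R1=1
P1.R0=1 P2.R0=0 P2.R1=2
P1.R0=1 P2.R0=2 P2.R1=1
P1.R0=1 P2.R0=2 P2.R1=2
P1.R0=2 P2.R0=0 P2.R1=0
P1.R0=2 P2.R0=0 P2.R1=1
P1.R0=2 P2.R0=0 P2.R1=2
P1.R0=2 P2.R0=2 P2.R1=1
P1.R0=2 P2.R0=2 P2.R1=2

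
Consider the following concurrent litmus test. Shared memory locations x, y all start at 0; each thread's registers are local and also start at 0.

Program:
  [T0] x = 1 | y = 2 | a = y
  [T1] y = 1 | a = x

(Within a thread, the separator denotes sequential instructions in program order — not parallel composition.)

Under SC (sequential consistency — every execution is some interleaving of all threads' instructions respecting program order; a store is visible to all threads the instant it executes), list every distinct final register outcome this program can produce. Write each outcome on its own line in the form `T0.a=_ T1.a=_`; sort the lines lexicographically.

T0.a=1 T1.a=1
T0.a=2 T1.a=0
T0.a=2 T1.a=1

outcome vector order: (T0.a,T1.a)
|SC outcomes| = 3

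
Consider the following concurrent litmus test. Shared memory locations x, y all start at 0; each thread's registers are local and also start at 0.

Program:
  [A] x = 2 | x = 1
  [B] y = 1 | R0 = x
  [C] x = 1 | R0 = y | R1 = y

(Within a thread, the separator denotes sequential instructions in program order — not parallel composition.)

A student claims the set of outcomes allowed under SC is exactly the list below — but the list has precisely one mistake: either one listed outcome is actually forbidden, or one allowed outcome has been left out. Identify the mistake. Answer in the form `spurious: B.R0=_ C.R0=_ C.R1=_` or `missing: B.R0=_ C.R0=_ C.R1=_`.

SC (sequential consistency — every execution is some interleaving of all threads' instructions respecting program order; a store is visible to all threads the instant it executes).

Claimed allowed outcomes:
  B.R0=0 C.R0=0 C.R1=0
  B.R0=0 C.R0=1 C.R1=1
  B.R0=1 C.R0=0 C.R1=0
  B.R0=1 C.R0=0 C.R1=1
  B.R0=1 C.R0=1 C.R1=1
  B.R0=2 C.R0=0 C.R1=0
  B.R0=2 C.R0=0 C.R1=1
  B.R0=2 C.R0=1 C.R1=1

outcome vector order: (B.R0,C.R0,C.R1)
SC (7): (0,1,1) (1,0,0) (1,0,1) (1,1,1) (2,0,0) (2,0,1) (2,1,1)
claimed∖SC = {(0,0,0)}

spurious: B.R0=0 C.R0=0 C.R1=0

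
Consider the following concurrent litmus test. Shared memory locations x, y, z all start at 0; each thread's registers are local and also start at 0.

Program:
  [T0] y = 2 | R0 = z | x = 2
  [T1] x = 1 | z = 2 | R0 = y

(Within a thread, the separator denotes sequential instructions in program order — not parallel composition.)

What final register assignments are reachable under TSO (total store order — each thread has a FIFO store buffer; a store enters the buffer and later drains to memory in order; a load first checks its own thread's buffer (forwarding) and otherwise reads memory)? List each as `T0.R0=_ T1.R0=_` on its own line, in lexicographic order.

outcome vector order: (T0.R0,T1.R0)
|TSO outcomes| = 4

T0.R0=0 T1.R0=0
T0.R0=0 T1.R0=2
T0.R0=2 T1.R0=0
T0.R0=2 T1.R0=2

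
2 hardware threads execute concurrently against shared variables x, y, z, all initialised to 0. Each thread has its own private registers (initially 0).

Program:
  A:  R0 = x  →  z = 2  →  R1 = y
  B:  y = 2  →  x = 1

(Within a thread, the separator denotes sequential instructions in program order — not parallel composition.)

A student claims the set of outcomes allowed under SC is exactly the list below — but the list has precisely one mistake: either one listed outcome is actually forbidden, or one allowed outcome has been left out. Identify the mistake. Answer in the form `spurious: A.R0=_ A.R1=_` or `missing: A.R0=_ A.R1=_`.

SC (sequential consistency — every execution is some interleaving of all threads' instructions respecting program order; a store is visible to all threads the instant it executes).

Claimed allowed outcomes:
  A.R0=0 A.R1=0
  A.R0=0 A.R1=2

missing: A.R0=1 A.R1=2

outcome vector order: (A.R0,A.R1)
SC (3): 00, 02, 12
SC∖claimed = {12}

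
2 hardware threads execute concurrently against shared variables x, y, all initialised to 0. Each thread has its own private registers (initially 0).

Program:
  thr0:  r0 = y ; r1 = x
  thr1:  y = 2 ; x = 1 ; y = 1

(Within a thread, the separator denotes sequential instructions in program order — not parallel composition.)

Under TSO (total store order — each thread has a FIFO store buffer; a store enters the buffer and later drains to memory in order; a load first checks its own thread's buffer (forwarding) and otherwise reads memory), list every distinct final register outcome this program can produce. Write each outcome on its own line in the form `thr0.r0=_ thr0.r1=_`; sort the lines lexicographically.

thr0.r0=0 thr0.r1=0
thr0.r0=0 thr0.r1=1
thr0.r0=1 thr0.r1=1
thr0.r0=2 thr0.r1=0
thr0.r0=2 thr0.r1=1

outcome vector order: (thr0.r0,thr0.r1)
|TSO outcomes| = 5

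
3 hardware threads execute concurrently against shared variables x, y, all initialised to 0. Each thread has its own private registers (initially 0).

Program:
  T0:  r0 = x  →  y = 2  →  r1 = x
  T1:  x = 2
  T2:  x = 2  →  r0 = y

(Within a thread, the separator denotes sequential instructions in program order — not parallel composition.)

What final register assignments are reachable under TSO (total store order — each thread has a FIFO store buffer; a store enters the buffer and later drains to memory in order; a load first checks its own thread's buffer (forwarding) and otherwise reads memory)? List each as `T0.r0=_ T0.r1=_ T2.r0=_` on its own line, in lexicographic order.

outcome vector order: (T0.r0,T0.r1,T2.r0)
|TSO outcomes| = 6

T0.r0=0 T0.r1=0 T2.r0=0
T0.r0=0 T0.r1=0 T2.r0=2
T0.r0=0 T0.r1=2 T2.r0=0
T0.r0=0 T0.r1=2 T2.r0=2
T0.r0=2 T0.r1=2 T2.r0=0
T0.r0=2 T0.r1=2 T2.r0=2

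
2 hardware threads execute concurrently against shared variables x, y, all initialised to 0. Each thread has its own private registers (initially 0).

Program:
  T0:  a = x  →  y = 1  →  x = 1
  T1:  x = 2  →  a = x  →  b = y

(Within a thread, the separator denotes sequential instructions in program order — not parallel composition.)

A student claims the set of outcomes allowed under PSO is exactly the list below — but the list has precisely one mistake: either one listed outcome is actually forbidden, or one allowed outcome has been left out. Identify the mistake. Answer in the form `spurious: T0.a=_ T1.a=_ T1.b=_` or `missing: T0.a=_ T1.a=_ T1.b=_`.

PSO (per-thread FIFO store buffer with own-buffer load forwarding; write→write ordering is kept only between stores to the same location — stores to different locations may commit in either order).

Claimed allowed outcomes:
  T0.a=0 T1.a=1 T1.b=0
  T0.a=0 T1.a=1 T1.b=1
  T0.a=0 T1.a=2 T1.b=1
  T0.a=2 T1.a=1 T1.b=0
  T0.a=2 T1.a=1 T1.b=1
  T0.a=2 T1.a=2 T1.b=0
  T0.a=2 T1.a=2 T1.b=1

outcome vector order: (T0.a,T1.a,T1.b)
PSO: 8 outcomes — {0/1/0; 0/1/1; 0/2/0; 0/2/1; 2/1/0; 2/1/1; 2/2/0; 2/2/1}
PSO∖claimed = {0/2/0}

missing: T0.a=0 T1.a=2 T1.b=0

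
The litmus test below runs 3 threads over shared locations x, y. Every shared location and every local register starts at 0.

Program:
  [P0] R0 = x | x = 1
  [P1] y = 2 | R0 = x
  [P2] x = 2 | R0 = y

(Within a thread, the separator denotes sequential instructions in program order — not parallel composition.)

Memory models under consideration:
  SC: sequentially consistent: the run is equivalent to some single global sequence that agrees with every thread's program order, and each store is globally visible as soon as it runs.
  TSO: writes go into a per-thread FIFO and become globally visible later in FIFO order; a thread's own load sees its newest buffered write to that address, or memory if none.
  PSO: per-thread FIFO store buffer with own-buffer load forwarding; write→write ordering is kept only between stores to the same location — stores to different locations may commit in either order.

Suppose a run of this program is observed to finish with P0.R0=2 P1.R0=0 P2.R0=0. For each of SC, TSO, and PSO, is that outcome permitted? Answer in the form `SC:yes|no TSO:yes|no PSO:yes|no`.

outcome vector order: (P0.R0,P1.R0,P2.R0)
SC: 10 outcomes — {<0 0 2>; <0 1 0>; <0 1 2>; <0 2 0>; <0 2 2>; <2 0 2>; <2 1 0>; <2 1 2>; <2 2 0>; <2 2 2>}
TSO: 12 outcomes — {<0 0 0>; <0 0 2>; <0 1 0>; <0 1 2>; <0 2 0>; <0 2 2>; <2 0 0>; <2 0 2>; <2 1 0>; <2 1 2>; <2 2 0>; <2 2 2>}
PSO: 12 outcomes — {<0 0 0>; <0 0 2>; <0 1 0>; <0 1 2>; <0 2 0>; <0 2 2>; <2 0 0>; <2 0 2>; <2 1 0>; <2 1 2>; <2 2 0>; <2 2 2>}
target <2 0 0> ∈ {TSO,PSO}

SC:no TSO:yes PSO:yes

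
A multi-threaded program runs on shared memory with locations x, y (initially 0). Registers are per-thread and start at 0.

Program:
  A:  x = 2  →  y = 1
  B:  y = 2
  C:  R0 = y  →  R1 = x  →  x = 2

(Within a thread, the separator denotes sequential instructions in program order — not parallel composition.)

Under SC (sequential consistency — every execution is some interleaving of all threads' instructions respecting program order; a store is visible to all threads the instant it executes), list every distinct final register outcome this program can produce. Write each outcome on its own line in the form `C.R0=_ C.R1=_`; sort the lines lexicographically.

C.R0=0 C.R1=0
C.R0=0 C.R1=2
C.R0=1 C.R1=2
C.R0=2 C.R1=0
C.R0=2 C.R1=2

outcome vector order: (C.R0,C.R1)
|SC outcomes| = 5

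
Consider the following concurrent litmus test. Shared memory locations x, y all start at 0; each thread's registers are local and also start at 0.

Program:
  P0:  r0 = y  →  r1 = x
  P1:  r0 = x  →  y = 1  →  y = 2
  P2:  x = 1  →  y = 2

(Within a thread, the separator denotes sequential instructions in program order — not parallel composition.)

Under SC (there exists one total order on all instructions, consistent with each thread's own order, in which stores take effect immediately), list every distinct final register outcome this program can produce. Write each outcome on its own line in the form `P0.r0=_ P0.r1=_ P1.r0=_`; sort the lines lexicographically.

outcome vector order: (P0.r0,P0.r1,P1.r0)
|SC outcomes| = 10

P0.r0=0 P0.r1=0 P1.r0=0
P0.r0=0 P0.r1=0 P1.r0=1
P0.r0=0 P0.r1=1 P1.r0=0
P0.r0=0 P0.r1=1 P1.r0=1
P0.r0=1 P0.r1=0 P1.r0=0
P0.r0=1 P0.r1=1 P1.r0=0
P0.r0=1 P0.r1=1 P1.r0=1
P0.r0=2 P0.r1=0 P1.r0=0
P0.r0=2 P0.r1=1 P1.r0=0
P0.r0=2 P0.r1=1 P1.r0=1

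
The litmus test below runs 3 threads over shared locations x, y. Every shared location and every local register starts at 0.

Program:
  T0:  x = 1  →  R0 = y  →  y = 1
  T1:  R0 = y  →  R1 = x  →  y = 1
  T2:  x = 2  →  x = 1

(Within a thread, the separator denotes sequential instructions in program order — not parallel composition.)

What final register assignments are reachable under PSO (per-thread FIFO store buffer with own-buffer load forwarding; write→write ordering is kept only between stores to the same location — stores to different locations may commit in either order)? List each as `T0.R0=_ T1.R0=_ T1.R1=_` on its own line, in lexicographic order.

outcome vector order: (T0.R0,T1.R0,T1.R1)
|PSO outcomes| = 9

T0.R0=0 T1.R0=0 T1.R1=0
T0.R0=0 T1.R0=0 T1.R1=1
T0.R0=0 T1.R0=0 T1.R1=2
T0.R0=0 T1.R0=1 T1.R1=0
T0.R0=0 T1.R0=1 T1.R1=1
T0.R0=0 T1.R0=1 T1.R1=2
T0.R0=1 T1.R0=0 T1.R1=0
T0.R0=1 T1.R0=0 T1.R1=1
T0.R0=1 T1.R0=0 T1.R1=2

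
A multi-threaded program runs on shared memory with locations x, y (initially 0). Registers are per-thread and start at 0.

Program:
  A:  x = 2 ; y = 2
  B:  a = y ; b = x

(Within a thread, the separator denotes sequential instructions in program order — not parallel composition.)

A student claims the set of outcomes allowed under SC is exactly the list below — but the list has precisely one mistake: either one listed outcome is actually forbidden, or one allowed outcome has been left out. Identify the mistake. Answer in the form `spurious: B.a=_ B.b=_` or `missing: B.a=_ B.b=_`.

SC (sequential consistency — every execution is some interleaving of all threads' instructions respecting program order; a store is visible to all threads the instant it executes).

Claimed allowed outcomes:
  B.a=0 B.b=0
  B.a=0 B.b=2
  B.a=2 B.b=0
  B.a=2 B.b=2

spurious: B.a=2 B.b=0

outcome vector order: (B.a,B.b)
[SC] allowed = {00 02 22}
claimed∖SC = {20}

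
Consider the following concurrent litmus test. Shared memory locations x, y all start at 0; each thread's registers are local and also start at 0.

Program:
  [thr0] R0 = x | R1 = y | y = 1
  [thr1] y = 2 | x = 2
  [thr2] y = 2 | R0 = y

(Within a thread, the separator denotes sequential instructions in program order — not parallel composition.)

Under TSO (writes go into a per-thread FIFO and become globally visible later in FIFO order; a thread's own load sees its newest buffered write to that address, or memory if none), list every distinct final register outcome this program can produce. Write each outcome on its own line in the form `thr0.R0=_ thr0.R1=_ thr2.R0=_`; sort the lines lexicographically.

thr0.R0=0 thr0.R1=0 thr2.R0=1
thr0.R0=0 thr0.R1=0 thr2.R0=2
thr0.R0=0 thr0.R1=2 thr2.R0=1
thr0.R0=0 thr0.R1=2 thr2.R0=2
thr0.R0=2 thr0.R1=2 thr2.R0=1
thr0.R0=2 thr0.R1=2 thr2.R0=2

outcome vector order: (thr0.R0,thr0.R1,thr2.R0)
|TSO outcomes| = 6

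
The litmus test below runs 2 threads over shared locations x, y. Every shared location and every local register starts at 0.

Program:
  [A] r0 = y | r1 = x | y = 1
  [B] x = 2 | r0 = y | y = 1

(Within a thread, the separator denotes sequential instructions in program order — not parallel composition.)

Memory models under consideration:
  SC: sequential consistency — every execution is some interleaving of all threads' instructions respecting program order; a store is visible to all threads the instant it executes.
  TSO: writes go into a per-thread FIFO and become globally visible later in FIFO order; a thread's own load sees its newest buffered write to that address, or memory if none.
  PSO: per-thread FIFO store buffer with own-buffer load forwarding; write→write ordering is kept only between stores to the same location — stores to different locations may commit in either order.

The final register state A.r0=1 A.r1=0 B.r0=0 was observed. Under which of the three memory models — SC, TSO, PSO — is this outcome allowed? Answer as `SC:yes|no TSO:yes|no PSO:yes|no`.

SC:no TSO:no PSO:yes

outcome vector order: (A.r0,A.r1,B.r0)
SC: 5 outcomes — {000 001 020 021 120}
TSO: 5 outcomes — {000 001 020 021 120}
PSO: 6 outcomes — {000 001 020 021 100 120}
target 100 ∈ {PSO}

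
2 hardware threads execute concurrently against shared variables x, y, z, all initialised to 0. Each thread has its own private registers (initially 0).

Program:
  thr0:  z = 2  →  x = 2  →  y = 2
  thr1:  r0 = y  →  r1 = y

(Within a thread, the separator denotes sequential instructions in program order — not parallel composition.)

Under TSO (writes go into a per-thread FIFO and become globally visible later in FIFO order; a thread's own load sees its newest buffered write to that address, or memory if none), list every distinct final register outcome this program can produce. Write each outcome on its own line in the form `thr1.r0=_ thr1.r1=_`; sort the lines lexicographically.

outcome vector order: (thr1.r0,thr1.r1)
|TSO outcomes| = 3

thr1.r0=0 thr1.r1=0
thr1.r0=0 thr1.r1=2
thr1.r0=2 thr1.r1=2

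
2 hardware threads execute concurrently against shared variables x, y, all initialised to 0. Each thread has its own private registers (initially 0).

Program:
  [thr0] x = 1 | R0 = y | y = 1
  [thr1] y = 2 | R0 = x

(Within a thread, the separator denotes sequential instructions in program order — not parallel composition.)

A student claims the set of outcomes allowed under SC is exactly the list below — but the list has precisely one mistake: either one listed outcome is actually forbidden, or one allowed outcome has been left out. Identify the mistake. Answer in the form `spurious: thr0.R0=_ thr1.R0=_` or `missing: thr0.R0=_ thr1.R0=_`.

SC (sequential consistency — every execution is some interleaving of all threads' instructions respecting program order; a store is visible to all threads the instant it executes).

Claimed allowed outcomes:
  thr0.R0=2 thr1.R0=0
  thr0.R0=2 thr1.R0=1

outcome vector order: (thr0.R0,thr1.R0)
SC: 3 outcomes — {(0,1), (2,0), (2,1)}
SC∖claimed = {(0,1)}

missing: thr0.R0=0 thr1.R0=1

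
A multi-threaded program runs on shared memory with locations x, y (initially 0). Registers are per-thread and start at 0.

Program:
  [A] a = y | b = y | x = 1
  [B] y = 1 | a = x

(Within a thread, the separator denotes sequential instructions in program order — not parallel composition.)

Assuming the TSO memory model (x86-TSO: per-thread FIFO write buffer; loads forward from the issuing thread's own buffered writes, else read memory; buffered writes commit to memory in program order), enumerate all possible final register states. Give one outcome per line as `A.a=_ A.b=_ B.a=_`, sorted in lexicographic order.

outcome vector order: (A.a,A.b,B.a)
|TSO outcomes| = 6

A.a=0 A.b=0 B.a=0
A.a=0 A.b=0 B.a=1
A.a=0 A.b=1 B.a=0
A.a=0 A.b=1 B.a=1
A.a=1 A.b=1 B.a=0
A.a=1 A.b=1 B.a=1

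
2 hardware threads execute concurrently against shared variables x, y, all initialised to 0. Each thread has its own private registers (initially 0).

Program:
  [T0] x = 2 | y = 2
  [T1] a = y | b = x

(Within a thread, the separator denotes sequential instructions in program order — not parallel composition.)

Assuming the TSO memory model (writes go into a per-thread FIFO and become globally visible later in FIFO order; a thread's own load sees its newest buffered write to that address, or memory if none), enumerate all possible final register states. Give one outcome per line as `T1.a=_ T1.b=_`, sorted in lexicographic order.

T1.a=0 T1.b=0
T1.a=0 T1.b=2
T1.a=2 T1.b=2

outcome vector order: (T1.a,T1.b)
|TSO outcomes| = 3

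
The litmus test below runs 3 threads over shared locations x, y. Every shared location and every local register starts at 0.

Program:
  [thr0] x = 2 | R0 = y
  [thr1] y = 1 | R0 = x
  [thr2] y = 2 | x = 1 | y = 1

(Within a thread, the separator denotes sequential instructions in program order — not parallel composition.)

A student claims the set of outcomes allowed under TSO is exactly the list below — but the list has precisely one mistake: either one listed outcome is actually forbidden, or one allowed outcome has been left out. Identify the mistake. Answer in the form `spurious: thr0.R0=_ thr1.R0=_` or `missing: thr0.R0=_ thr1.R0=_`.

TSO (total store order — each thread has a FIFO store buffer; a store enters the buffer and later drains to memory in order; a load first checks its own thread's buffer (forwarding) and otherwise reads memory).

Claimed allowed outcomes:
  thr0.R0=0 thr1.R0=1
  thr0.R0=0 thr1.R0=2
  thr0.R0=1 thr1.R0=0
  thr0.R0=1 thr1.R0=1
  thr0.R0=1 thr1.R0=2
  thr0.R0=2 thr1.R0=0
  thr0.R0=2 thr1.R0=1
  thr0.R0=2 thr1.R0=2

missing: thr0.R0=0 thr1.R0=0

outcome vector order: (thr0.R0,thr1.R0)
[TSO] allowed = {00, 01, 02, 10, 11, 12, 20, 21, 22}
TSO∖claimed = {00}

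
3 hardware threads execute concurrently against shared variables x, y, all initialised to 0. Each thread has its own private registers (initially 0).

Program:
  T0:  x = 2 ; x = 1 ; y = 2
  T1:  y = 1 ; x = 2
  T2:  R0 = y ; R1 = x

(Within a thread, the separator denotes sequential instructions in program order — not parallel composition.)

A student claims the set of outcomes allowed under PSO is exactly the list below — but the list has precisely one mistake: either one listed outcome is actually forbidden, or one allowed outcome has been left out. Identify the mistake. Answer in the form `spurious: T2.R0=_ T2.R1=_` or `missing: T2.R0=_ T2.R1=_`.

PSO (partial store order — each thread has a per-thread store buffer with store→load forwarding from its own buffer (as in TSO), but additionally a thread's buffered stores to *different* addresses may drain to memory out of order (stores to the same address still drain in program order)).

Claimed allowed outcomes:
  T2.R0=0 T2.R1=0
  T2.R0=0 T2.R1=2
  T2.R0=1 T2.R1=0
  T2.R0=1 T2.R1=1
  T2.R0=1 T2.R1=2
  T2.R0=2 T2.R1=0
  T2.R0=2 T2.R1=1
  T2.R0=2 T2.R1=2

outcome vector order: (T2.R0,T2.R1)
PSO (9): (0,0) (0,1) (0,2) (1,0) (1,1) (1,2) (2,0) (2,1) (2,2)
PSO∖claimed = {(0,1)}

missing: T2.R0=0 T2.R1=1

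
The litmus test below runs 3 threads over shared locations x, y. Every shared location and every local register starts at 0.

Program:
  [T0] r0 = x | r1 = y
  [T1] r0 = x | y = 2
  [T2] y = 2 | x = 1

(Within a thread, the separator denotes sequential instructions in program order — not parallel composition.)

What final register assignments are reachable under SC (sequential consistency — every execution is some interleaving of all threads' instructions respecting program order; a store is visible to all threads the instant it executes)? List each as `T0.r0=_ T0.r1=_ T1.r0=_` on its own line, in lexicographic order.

outcome vector order: (T0.r0,T0.r1,T1.r0)
|SC outcomes| = 6

T0.r0=0 T0.r1=0 T1.r0=0
T0.r0=0 T0.r1=0 T1.r0=1
T0.r0=0 T0.r1=2 T1.r0=0
T0.r0=0 T0.r1=2 T1.r0=1
T0.r0=1 T0.r1=2 T1.r0=0
T0.r0=1 T0.r1=2 T1.r0=1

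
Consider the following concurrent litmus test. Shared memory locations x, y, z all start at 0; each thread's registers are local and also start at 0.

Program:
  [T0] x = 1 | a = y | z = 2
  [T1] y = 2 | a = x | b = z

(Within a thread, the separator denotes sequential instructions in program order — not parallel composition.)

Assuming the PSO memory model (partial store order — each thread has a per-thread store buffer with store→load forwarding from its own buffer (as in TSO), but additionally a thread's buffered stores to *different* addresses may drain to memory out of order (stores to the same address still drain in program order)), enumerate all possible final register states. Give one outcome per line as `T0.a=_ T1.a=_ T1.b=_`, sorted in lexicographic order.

outcome vector order: (T0.a,T1.a,T1.b)
|PSO outcomes| = 8

T0.a=0 T1.a=0 T1.b=0
T0.a=0 T1.a=0 T1.b=2
T0.a=0 T1.a=1 T1.b=0
T0.a=0 T1.a=1 T1.b=2
T0.a=2 T1.a=0 T1.b=0
T0.a=2 T1.a=0 T1.b=2
T0.a=2 T1.a=1 T1.b=0
T0.a=2 T1.a=1 T1.b=2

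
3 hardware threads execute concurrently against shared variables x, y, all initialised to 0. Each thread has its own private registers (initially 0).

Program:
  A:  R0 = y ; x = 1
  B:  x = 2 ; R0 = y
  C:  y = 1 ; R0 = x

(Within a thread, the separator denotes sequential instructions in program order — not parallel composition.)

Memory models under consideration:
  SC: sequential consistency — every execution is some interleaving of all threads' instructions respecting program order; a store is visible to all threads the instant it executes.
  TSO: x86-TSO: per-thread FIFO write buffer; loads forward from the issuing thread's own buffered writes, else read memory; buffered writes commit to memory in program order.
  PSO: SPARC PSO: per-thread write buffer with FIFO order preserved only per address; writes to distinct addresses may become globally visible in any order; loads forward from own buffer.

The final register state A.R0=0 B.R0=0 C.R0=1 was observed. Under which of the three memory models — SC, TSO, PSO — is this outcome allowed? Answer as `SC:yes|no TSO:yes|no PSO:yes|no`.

SC:yes TSO:yes PSO:yes

outcome vector order: (A.R0,B.R0,C.R0)
SC: 10 outcomes — {001, 002, 010, 011, 012, 101, 102, 110, 111, 112}
TSO: 12 outcomes — {000, 001, 002, 010, 011, 012, 100, 101, 102, 110, 111, 112}
PSO: 12 outcomes — {000, 001, 002, 010, 011, 012, 100, 101, 102, 110, 111, 112}
target 001 ∈ {SC,TSO,PSO}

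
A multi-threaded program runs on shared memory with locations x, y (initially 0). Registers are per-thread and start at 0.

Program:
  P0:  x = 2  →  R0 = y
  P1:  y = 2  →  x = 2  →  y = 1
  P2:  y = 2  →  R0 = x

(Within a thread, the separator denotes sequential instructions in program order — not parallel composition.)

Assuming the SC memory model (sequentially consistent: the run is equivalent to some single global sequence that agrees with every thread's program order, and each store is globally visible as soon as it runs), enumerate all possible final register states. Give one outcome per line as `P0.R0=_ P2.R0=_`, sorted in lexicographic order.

P0.R0=0 P2.R0=2
P0.R0=1 P2.R0=0
P0.R0=1 P2.R0=2
P0.R0=2 P2.R0=0
P0.R0=2 P2.R0=2

outcome vector order: (P0.R0,P2.R0)
|SC outcomes| = 5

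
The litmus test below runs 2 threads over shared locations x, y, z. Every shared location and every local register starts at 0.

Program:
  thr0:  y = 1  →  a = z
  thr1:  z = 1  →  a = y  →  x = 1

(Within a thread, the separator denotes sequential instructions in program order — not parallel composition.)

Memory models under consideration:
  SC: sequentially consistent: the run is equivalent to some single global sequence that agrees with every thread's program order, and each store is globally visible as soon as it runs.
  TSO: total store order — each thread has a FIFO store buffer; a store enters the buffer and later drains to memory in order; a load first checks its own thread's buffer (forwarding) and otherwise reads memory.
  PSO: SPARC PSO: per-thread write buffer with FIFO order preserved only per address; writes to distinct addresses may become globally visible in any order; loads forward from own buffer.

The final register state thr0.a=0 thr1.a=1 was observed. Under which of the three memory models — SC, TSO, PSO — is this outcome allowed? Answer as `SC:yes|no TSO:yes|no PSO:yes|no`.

outcome vector order: (thr0.a,thr1.a)
SC (3): 01, 10, 11
TSO (4): 00, 01, 10, 11
PSO (4): 00, 01, 10, 11
target 01 ∈ {SC,TSO,PSO}

SC:yes TSO:yes PSO:yes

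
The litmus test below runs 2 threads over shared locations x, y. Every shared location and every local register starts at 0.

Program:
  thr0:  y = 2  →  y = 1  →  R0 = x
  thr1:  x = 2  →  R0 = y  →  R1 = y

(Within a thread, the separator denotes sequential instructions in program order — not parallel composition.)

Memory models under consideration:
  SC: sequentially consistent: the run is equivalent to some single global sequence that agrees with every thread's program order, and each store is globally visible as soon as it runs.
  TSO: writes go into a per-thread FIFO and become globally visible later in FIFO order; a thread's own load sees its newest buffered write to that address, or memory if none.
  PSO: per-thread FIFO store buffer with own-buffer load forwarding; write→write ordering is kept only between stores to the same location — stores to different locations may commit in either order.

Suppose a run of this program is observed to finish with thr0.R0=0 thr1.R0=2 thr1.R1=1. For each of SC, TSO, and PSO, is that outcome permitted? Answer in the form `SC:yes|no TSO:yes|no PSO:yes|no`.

outcome vector order: (thr0.R0,thr1.R0,thr1.R1)
SC: 7 outcomes — {0/1/1 2/0/0 2/0/1 2/0/2 2/1/1 2/2/1 2/2/2}
TSO: 12 outcomes — {0/0/0 0/0/1 0/0/2 0/1/1 0/2/1 0/2/2 2/0/0 2/0/1 2/0/2 2/1/1 2/2/1 2/2/2}
PSO: 12 outcomes — {0/0/0 0/0/1 0/0/2 0/1/1 0/2/1 0/2/2 2/0/0 2/0/1 2/0/2 2/1/1 2/2/1 2/2/2}
target 0/2/1 ∈ {TSO,PSO}

SC:no TSO:yes PSO:yes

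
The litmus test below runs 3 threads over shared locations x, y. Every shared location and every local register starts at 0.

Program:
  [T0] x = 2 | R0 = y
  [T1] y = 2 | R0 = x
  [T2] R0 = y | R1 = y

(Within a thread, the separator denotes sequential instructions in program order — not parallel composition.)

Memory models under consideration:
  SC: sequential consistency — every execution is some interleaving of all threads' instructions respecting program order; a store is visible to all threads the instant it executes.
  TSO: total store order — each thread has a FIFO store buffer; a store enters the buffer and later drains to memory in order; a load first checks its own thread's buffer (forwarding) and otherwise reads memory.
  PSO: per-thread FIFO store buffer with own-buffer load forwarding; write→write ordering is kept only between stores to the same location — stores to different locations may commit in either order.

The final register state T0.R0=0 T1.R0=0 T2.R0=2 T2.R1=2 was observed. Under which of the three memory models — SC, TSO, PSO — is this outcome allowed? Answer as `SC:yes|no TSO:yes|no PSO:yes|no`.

outcome vector order: (T0.R0,T1.R0,T2.R0,T2.R1)
SC: 9 outcomes — {<0 2 0 0> <0 2 0 2> <0 2 2 2> <2 0 0 0> <2 0 0 2> <2 0 2 2> <2 2 0 0> <2 2 0 2> <2 2 2 2>}
TSO: 12 outcomes — {<0 0 0 0> <0 0 0 2> <0 0 2 2> <0 2 0 0> <0 2 0 2> <0 2 2 2> <2 0 0 0> <2 0 0 2> <2 0 2 2> <2 2 0 0> <2 2 0 2> <2 2 2 2>}
PSO: 12 outcomes — {<0 0 0 0> <0 0 0 2> <0 0 2 2> <0 2 0 0> <0 2 0 2> <0 2 2 2> <2 0 0 0> <2 0 0 2> <2 0 2 2> <2 2 0 0> <2 2 0 2> <2 2 2 2>}
target <0 0 2 2> ∈ {TSO,PSO}

SC:no TSO:yes PSO:yes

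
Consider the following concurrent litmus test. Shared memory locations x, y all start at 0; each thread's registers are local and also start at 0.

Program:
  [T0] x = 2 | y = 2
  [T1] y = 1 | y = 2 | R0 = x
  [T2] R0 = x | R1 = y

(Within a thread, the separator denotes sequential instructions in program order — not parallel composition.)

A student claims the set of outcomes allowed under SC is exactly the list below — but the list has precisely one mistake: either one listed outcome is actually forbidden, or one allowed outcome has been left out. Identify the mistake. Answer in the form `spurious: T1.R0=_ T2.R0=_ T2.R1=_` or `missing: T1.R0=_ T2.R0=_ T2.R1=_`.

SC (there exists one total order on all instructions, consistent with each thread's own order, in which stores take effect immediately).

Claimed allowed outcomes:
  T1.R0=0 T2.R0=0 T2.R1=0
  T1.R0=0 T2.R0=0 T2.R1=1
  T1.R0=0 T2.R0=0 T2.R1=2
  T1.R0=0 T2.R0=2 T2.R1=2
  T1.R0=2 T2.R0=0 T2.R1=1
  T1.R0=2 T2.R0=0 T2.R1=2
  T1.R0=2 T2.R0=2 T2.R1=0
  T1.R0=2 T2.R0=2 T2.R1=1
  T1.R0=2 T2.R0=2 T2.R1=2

missing: T1.R0=2 T2.R0=0 T2.R1=0

outcome vector order: (T1.R0,T2.R0,T2.R1)
SC (10): <0 0 0>; <0 0 1>; <0 0 2>; <0 2 2>; <2 0 0>; <2 0 1>; <2 0 2>; <2 2 0>; <2 2 1>; <2 2 2>
SC∖claimed = {<2 0 0>}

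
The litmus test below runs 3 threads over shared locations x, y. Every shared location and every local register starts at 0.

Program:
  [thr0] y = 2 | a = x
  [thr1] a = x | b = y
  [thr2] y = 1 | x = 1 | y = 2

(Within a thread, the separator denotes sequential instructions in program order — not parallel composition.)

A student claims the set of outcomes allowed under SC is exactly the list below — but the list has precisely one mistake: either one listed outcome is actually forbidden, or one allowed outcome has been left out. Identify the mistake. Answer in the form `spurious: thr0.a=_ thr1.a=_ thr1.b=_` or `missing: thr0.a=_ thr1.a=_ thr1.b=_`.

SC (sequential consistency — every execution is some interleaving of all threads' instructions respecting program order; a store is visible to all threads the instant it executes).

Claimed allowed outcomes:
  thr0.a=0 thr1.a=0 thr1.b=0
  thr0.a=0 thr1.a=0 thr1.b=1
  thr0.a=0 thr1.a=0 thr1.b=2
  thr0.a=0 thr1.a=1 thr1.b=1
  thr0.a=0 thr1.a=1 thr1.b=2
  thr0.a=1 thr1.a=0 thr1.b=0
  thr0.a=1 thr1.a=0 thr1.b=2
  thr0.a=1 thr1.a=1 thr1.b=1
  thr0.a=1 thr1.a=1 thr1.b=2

missing: thr0.a=1 thr1.a=0 thr1.b=1

outcome vector order: (thr0.a,thr1.a,thr1.b)
SC: 10 outcomes — {(0,0,0); (0,0,1); (0,0,2); (0,1,1); (0,1,2); (1,0,0); (1,0,1); (1,0,2); (1,1,1); (1,1,2)}
SC∖claimed = {(1,0,1)}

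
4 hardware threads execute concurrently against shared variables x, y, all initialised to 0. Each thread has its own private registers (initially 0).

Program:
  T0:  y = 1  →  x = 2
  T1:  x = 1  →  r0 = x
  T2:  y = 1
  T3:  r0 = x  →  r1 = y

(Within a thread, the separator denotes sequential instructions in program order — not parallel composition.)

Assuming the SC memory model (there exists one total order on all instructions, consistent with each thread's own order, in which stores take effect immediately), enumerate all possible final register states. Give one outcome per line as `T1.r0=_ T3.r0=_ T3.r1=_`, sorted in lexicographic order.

outcome vector order: (T1.r0,T3.r0,T3.r1)
|SC outcomes| = 10

T1.r0=1 T3.r0=0 T3.r1=0
T1.r0=1 T3.r0=0 T3.r1=1
T1.r0=1 T3.r0=1 T3.r1=0
T1.r0=1 T3.r0=1 T3.r1=1
T1.r0=1 T3.r0=2 T3.r1=1
T1.r0=2 T3.r0=0 T3.r1=0
T1.r0=2 T3.r0=0 T3.r1=1
T1.r0=2 T3.r0=1 T3.r1=0
T1.r0=2 T3.r0=1 T3.r1=1
T1.r0=2 T3.r0=2 T3.r1=1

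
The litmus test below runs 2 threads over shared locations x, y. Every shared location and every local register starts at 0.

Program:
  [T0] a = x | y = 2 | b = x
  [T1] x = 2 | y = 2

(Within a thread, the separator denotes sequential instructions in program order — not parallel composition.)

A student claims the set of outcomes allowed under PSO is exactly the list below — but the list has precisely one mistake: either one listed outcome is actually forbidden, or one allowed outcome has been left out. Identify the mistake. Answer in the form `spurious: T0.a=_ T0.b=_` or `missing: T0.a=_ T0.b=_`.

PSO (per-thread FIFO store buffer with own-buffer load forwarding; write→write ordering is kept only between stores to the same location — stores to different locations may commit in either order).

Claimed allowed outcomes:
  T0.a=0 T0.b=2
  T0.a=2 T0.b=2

outcome vector order: (T0.a,T0.b)
[PSO] allowed = {00, 02, 22}
PSO∖claimed = {00}

missing: T0.a=0 T0.b=0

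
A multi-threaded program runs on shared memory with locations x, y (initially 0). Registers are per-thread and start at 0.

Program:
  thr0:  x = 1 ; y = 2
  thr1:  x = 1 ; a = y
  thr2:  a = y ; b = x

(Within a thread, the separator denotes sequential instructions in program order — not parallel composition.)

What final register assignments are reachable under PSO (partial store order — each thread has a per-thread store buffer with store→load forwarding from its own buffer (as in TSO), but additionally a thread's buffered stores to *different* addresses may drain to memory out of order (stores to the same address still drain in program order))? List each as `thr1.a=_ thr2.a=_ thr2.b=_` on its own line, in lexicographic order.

thr1.a=0 thr2.a=0 thr2.b=0
thr1.a=0 thr2.a=0 thr2.b=1
thr1.a=0 thr2.a=2 thr2.b=0
thr1.a=0 thr2.a=2 thr2.b=1
thr1.a=2 thr2.a=0 thr2.b=0
thr1.a=2 thr2.a=0 thr2.b=1
thr1.a=2 thr2.a=2 thr2.b=0
thr1.a=2 thr2.a=2 thr2.b=1

outcome vector order: (thr1.a,thr2.a,thr2.b)
|PSO outcomes| = 8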